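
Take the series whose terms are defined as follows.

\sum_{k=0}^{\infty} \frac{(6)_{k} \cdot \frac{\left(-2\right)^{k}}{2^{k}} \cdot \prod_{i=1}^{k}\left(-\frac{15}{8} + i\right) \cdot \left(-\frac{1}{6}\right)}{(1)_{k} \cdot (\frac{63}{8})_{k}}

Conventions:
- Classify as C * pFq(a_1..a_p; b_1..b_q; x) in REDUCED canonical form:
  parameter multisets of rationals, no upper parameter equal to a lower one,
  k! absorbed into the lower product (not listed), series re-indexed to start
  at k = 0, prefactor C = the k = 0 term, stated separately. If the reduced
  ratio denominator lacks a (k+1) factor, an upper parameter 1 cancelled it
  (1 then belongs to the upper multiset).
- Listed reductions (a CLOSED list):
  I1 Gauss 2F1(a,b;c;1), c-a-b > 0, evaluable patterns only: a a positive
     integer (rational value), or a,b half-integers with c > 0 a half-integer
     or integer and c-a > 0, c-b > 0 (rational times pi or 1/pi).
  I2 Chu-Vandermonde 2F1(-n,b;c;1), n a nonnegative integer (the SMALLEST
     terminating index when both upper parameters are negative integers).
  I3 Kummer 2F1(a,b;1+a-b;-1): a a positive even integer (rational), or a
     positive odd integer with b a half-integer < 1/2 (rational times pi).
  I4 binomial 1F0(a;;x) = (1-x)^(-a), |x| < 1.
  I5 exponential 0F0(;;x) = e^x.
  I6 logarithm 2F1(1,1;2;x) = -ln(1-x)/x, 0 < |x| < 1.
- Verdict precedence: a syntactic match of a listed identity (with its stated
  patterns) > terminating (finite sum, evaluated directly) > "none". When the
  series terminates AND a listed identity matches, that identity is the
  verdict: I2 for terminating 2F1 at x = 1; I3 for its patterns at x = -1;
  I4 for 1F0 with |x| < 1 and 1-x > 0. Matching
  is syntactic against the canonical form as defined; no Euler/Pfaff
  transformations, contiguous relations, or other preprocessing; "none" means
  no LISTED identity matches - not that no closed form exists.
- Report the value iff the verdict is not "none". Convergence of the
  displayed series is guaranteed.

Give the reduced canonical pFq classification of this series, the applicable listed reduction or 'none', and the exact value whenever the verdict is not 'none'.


At argument -1: a 2F1 with upper {-\frac{7}{8}, 6}, lower {\frac{63}{8}}, scaled by C = -\frac{1}{6}. Verdict (x = -1): Kummer (I3) applies (x = -1; c = \frac{63}{8} equals 1+a-b for upper {-\frac{7}{8}, 6}: listed pattern). Hence: -\frac{6721}{24576}.

First insight: t_0 = -\frac{1}{6} here, and the running product (C = -1/6, x = -1) telescopes to a rising factorial.
Adjacent-term ratio: r(k) = -1 * (k-\frac{7}{8}) (k+6) / [(k+\frac{63}{8}) (k+1)] - rational in k. x = -1; t_0 = -\frac{1}{6}; negate the roots.


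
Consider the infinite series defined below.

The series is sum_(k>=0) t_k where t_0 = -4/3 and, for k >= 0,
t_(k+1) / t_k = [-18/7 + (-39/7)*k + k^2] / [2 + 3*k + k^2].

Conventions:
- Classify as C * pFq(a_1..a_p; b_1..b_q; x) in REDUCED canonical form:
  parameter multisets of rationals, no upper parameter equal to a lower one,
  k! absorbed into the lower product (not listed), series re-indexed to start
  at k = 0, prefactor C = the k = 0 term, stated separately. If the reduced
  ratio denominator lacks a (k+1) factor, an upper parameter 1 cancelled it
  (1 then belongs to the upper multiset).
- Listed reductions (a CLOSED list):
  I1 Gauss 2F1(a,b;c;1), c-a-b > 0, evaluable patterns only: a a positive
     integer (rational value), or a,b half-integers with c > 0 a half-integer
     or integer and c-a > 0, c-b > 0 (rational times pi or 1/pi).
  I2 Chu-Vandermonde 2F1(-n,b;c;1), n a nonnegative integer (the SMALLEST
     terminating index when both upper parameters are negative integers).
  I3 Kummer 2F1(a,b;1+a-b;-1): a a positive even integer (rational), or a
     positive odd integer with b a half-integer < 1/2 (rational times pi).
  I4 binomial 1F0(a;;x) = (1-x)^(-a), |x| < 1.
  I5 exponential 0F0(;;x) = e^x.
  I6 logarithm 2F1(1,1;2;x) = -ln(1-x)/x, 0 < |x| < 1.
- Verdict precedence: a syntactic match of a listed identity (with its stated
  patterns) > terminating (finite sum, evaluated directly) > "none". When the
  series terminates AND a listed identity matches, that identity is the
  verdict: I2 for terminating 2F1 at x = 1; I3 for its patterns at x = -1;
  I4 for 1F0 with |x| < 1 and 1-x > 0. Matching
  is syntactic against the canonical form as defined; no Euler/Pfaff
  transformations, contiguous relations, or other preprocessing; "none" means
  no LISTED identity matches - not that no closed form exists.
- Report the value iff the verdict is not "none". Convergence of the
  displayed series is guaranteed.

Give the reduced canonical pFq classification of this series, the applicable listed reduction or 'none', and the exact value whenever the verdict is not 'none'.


Key step: x = 1 and the expanded ratio factors over Q; C = -4/3, x = 1, roots give parameters.
Adjacent-term ratio: r(k) = 1 * (k-6) (k+3/7) / [(k+2) (k+1)] - poly over poly, x = 1 from leading terms; C = -4/3 at k = 0.

With C = -4/3: the canonical form is 2F1(-6, 3/7; 2; 1). Verdict (x = 1): Vandermonde's identity (I2) applies (terminating 2F1 at x = 1 with n = 6, b = 3/7, c = 2). Sum: -526240/823543.


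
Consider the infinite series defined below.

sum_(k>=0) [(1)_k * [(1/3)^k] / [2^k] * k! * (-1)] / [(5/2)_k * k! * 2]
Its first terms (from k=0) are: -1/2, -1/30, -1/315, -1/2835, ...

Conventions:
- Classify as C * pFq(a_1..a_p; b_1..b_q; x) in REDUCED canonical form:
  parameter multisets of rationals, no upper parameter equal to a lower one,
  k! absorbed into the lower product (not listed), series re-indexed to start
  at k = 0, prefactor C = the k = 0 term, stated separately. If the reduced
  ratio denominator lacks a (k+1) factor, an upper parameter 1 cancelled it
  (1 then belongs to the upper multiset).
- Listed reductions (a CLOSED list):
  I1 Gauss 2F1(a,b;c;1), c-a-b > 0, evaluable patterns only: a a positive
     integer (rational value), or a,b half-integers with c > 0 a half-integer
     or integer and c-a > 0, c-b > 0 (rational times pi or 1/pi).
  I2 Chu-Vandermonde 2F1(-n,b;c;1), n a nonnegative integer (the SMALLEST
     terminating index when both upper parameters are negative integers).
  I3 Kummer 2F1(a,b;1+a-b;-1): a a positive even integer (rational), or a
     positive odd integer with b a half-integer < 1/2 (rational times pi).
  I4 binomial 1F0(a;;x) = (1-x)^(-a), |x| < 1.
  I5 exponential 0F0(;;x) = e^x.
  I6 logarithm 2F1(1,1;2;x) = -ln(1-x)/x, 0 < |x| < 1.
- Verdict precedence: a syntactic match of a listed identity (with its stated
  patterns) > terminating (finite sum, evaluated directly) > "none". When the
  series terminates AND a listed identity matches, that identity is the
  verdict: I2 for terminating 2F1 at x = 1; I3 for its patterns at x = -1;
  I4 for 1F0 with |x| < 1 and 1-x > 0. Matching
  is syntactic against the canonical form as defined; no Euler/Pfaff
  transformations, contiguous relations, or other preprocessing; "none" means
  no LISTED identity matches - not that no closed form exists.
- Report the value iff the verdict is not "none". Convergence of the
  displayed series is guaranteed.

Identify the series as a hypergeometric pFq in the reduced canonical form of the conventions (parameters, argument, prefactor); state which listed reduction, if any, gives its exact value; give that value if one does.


Reduced: x = 1/6, 2F1, upper = {1, 1}, lower = {5/2}, C = -1/2. Verdict: none here - no I1-I6 shape fits x = 1/6 with lower {5/2}.

Structural cue: x = (1/6) and the constant factors (prefactor -1/2) combine into one prefactor.
Ratio: r(k) = (1/6) * (k+1) (k+1) / [(k+5/2) (k+1)] - rational in k, leading ratio (1/6); with t_0 = -1/2, classification follows.


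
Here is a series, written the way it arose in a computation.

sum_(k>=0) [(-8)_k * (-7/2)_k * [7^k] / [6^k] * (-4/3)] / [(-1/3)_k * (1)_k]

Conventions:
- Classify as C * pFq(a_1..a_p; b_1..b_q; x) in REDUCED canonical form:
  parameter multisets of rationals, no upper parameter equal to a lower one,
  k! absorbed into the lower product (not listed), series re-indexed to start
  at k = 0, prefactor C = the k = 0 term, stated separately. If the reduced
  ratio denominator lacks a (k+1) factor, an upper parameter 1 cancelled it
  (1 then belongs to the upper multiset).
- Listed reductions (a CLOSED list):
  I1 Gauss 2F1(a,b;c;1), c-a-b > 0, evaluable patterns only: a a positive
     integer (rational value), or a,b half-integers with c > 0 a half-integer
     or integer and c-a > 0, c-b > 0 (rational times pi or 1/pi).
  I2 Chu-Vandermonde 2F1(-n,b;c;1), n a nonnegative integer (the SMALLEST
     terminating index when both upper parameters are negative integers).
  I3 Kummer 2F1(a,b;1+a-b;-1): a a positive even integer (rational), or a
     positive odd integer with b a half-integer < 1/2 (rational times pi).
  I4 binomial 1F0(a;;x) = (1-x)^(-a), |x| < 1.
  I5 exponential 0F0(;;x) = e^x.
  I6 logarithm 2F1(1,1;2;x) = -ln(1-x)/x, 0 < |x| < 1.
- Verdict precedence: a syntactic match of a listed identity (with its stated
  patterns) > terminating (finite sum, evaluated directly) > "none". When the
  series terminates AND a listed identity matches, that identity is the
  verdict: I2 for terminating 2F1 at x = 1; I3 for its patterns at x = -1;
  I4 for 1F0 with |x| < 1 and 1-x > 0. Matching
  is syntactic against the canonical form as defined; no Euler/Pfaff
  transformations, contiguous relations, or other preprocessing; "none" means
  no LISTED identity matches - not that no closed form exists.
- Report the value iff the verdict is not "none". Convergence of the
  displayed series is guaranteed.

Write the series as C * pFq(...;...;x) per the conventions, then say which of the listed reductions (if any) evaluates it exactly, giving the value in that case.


At argument 7/6: a 2F1 with upper {-8, -7/2}, lower {-1/3}, scaled by C = -4/3. Verdict: terminating - no listed pattern fits, but -8 in the upper list cuts the series at k = 8; direct evaluation. Its exact value is 8657057915647/1176502272.

First insight: from the first term -4/3: (1)_k (C = -4/3, x = 7/6) is k! itself.
Ratio: r(k) = (7/6) * (k-8) (k-7/2) / [(k-1/3) (k+1)] - rational in k, leading ratio (7/6); with t_0 = -4/3, classification follows.


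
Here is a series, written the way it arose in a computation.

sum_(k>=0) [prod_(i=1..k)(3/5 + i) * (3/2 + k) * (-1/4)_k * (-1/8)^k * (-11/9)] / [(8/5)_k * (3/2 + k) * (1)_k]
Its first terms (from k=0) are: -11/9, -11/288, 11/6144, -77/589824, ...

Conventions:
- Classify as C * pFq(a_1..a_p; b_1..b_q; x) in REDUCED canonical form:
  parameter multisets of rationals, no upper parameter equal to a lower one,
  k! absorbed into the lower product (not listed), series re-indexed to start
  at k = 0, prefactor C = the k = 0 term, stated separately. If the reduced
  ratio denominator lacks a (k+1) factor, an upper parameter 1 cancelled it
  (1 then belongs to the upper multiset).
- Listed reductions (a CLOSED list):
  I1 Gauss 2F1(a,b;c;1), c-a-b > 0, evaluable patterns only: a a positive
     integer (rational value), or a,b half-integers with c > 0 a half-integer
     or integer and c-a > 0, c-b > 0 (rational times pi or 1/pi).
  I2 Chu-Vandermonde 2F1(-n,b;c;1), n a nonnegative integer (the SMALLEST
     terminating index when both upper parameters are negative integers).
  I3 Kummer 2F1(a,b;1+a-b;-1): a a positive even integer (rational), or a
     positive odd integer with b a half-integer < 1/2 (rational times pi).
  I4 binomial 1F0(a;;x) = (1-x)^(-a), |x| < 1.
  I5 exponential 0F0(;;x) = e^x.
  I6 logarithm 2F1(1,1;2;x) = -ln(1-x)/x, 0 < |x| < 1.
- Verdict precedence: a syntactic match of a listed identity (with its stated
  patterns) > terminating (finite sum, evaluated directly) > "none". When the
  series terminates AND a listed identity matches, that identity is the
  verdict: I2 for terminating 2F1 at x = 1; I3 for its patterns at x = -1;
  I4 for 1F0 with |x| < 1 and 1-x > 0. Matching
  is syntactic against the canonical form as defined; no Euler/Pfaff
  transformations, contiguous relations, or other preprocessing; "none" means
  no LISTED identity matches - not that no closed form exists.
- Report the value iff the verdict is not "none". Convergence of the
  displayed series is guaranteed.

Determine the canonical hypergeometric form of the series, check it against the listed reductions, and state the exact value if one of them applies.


Canonical form: C = -11/9 times 1F0 with upper {-1/4}, lower {-}, x = -1/8. Verdict: this is binomial (I4) (the 1F0 binomial series: exponent 1/4, x = -1/8). Hence: (-11/9) * (9/8)^(1/4).

Key step: from the first term -11/9: the parameter 8/5 appears in both the upper and lower lists and cancels (alongside the other common factor).
Adjacent-term ratio: r(k) = (-1/8) * (k-1/4) / [(k+1)] - rational in k, leading ratio (-1/8); with t_0 = -11/9, classification follows.


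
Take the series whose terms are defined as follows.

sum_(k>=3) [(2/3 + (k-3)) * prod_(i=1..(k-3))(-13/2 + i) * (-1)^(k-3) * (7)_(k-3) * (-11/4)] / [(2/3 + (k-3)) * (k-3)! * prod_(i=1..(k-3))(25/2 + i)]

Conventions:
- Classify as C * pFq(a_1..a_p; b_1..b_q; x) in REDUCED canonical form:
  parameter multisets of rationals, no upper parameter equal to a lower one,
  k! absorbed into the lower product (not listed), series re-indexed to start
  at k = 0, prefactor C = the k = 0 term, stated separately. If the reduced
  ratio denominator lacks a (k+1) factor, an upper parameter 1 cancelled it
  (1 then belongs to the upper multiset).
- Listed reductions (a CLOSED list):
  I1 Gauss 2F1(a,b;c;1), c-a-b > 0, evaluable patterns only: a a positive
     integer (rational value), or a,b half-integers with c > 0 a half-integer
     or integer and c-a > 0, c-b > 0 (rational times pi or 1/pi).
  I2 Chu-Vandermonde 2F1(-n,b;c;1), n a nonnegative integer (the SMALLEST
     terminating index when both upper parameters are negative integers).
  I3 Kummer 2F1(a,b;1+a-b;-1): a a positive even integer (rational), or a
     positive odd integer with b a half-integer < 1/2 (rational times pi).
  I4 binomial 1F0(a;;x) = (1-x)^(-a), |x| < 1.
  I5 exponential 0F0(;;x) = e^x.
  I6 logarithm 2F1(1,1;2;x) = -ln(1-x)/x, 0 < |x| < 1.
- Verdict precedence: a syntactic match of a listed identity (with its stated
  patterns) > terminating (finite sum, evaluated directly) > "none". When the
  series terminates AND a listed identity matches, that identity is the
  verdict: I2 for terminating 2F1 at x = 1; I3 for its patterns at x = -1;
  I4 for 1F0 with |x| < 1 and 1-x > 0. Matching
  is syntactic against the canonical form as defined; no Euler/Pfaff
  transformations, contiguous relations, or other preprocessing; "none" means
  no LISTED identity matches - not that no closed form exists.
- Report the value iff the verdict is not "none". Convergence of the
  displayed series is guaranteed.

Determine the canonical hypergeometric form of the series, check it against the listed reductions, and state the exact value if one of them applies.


This is -11/4 * 2F1(-11/2, 7; 27/2; -1) in reduced canonical form. Verdict: the Kummer evaluation I3 fires (x = -1; c = 27/2 equals 1+a-b for upper {-11/2, 7}: listed pattern). Hence: (-10225089875/1073741824) * pi.

Structural cue: from the first term -11/4: the running product (C = -11/4) telescopes to a rising factorial.
Step ratio: r(k) = (-1) * (k-11/2) (k+7) / [(k+27/2) (k+1)] - rational in k. x = (-1); t_0 = -11/4; negate the roots.


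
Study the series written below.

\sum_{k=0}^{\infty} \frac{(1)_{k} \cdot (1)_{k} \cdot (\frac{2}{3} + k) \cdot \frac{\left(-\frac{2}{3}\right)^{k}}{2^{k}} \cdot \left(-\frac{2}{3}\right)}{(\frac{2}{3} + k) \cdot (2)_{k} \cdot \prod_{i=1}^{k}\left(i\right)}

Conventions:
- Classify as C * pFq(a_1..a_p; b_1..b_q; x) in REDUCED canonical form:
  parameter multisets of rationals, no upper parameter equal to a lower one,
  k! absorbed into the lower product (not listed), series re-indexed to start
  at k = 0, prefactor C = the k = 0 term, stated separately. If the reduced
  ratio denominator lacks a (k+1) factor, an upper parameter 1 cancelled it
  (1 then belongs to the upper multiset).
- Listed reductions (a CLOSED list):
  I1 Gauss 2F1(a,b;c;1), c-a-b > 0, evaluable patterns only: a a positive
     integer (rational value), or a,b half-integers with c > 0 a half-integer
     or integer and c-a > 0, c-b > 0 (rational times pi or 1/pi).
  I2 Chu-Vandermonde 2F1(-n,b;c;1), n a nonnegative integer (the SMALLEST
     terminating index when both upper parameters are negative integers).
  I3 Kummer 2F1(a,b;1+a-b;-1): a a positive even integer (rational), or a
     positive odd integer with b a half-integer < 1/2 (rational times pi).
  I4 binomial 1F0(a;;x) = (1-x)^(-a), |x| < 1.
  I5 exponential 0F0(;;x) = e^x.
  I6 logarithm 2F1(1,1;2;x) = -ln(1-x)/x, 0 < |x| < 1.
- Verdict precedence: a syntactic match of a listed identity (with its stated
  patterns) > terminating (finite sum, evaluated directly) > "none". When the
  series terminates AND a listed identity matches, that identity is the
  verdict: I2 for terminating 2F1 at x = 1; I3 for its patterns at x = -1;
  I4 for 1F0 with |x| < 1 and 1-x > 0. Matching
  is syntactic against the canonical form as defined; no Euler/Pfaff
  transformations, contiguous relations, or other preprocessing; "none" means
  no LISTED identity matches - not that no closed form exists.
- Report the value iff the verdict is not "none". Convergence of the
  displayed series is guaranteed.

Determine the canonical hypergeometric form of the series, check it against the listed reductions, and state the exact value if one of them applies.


At argument -\frac{1}{3}: a 2F1 with upper {1, 1}, lower {2}, scaled by C = -\frac{2}{3}. Verdict at x = -\frac{1}{3}: logarithm (I6) matches (the logarithm: parameters (1,1;2), x = -\frac{1}{3}). Exact value: \left(-2\right) \cdot \ln\left(\frac{4}{3}\right).

First insight: t_0 = -\frac{2}{3} here, and the factor k + 2/3 cancels (top and bottom), leaving C = -2/3.
Ratio: r(k) = -\frac{1}{3} * (k+1) (k+1) / [(k+2) (k+1)] ; factor over Q: parameters, x = -\frac{1}{3}, and C = -\frac{2}{3}.


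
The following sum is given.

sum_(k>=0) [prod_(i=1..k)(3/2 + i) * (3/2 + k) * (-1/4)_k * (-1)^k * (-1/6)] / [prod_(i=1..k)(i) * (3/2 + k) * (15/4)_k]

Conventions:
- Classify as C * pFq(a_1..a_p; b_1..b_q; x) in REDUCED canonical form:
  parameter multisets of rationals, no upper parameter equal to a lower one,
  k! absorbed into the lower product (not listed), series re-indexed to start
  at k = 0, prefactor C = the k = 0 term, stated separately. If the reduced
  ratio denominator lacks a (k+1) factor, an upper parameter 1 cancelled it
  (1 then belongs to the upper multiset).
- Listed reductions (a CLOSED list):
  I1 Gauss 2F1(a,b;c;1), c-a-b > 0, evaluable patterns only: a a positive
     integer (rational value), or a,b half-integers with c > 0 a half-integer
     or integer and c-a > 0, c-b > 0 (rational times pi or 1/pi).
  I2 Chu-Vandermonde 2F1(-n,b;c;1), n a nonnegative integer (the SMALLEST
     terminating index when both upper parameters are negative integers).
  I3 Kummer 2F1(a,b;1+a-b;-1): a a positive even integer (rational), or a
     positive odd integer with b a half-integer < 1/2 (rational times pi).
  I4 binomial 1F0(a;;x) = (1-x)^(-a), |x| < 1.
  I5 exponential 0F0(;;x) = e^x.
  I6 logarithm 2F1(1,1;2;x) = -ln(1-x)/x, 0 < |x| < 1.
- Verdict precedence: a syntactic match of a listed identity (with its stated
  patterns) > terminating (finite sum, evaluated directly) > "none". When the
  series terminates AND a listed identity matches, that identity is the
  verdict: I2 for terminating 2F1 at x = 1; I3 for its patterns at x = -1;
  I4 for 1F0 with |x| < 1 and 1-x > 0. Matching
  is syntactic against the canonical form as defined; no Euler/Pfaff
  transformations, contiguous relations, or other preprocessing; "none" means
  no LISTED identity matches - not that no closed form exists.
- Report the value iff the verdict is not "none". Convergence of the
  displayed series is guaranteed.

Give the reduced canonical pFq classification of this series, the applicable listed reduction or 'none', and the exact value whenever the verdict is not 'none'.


x = -1 here; the reduced form reads 2F1, upper {-1/4, 5/2}, lower {15/4}, C = -1/6. Verdict: no listed reduction: x = -1 and upper {-1/4, 5/2} fail every I1-I6 pattern.

Key step: with t_0 = -1/6, the running product (C = -1/6) telescopes to a rising factorial.
Adjacent-term ratio: r(k) = (-1) * (k-1/4) (k+5/2) / [(k+15/4) (k+1)] - rational; roots negated = parameters, x = (-1), C = -1/6.


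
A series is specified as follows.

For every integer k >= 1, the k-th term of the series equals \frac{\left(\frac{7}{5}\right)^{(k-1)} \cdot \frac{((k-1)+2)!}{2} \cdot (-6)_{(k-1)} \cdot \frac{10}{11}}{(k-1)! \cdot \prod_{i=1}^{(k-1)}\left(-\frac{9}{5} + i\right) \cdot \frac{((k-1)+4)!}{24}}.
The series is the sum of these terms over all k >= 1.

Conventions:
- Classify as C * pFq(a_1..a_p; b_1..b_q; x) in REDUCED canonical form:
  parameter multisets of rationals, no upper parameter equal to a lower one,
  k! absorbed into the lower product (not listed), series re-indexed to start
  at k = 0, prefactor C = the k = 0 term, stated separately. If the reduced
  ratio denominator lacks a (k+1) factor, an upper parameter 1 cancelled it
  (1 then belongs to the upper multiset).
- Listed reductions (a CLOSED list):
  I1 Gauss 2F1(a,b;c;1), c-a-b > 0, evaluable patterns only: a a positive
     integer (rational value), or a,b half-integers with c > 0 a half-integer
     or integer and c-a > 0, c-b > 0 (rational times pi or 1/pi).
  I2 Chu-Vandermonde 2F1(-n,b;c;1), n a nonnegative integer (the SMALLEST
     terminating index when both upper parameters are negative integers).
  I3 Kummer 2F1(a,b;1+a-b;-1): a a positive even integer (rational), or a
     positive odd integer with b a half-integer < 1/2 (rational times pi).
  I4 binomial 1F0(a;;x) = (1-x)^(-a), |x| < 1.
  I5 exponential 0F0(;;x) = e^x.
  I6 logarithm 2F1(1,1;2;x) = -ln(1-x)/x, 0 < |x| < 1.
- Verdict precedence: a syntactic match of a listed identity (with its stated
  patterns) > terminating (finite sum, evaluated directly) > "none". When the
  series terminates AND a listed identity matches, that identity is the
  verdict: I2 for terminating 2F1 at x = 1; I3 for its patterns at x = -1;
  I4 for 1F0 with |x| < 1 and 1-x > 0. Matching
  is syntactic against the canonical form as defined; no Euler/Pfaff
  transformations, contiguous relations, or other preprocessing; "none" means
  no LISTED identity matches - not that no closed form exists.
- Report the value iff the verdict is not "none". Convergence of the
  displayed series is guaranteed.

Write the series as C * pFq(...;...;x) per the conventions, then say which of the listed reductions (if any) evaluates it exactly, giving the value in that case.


x = \frac{7}{5} here; the reduced form reads 2F2, upper {-6, 3}, lower {-\frac{4}{5}, 5}, C = \frac{10}{11}. Verdict: terminating at k = 6: the factor (-6)_k kills every later term; summing the 7 survivors is exact. Value: -\frac{1893995}{209088}.

First insight: with t_0 = \frac{10}{11}, the lower running product (C = 10/11, x = 7/5) is a rising factorial.
Adjacent-term ratio: r(k) = \frac{7}{5} * (k-6) (k+3) / [(k-\frac{4}{5}) (k+5) (k+1)] - rational in k, leading ratio \frac{7}{5}; with t_0 = \frac{10}{11}, classification follows.


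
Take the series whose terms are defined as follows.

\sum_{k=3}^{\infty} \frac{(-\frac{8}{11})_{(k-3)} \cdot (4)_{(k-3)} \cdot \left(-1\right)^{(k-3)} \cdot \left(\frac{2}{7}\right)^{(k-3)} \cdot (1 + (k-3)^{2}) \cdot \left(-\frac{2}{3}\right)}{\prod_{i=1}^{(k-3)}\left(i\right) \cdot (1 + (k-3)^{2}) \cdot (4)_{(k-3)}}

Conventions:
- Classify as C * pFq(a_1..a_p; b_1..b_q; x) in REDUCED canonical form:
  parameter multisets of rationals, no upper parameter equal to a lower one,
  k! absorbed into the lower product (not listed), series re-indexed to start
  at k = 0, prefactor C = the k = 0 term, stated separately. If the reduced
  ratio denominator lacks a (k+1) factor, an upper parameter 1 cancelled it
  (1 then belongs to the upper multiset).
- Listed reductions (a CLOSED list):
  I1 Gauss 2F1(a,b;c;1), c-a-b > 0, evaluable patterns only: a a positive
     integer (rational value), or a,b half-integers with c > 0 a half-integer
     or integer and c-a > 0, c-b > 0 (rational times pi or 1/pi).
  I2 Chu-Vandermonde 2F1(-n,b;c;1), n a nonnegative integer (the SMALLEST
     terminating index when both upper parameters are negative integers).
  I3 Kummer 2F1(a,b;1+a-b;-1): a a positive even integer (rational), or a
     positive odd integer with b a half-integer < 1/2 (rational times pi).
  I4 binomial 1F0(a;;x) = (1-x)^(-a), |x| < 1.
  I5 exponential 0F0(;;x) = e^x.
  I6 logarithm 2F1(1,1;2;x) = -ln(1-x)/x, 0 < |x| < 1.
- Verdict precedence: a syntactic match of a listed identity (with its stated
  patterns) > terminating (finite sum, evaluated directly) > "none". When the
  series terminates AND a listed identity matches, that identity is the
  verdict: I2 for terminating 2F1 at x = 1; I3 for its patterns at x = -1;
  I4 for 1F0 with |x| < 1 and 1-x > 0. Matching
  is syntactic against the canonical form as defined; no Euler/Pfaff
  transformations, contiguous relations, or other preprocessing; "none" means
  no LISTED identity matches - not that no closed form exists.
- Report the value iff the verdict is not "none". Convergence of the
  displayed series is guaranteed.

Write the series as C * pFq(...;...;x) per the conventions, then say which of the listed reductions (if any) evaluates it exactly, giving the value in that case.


With C = -\frac{2}{3}: the canonical form is 1F0(-\frac{8}{11}; -; -\frac{2}{7}). Verdict at x = -\frac{2}{7}: the binomial series (I4) matches (the 1F0 binomial series: exponent 8/11, x = -\frac{2}{7}). Hence: \left(-\frac{2}{3}\right) \cdot \left(\frac{9}{7}\right)^{\frac{8}{11}}.

The tell: t_0 = -\frac{2}{3} here, and k^2 + 1 divides numerator and denominator alike; prefactor -2/3 after cancelling.
Term ratio: r(k) = -\frac{2}{7} * (k-\frac{8}{11}) / [(k+1)] - rational; roots negated = parameters, x = -\frac{2}{7}, C = -\frac{2}{3}.


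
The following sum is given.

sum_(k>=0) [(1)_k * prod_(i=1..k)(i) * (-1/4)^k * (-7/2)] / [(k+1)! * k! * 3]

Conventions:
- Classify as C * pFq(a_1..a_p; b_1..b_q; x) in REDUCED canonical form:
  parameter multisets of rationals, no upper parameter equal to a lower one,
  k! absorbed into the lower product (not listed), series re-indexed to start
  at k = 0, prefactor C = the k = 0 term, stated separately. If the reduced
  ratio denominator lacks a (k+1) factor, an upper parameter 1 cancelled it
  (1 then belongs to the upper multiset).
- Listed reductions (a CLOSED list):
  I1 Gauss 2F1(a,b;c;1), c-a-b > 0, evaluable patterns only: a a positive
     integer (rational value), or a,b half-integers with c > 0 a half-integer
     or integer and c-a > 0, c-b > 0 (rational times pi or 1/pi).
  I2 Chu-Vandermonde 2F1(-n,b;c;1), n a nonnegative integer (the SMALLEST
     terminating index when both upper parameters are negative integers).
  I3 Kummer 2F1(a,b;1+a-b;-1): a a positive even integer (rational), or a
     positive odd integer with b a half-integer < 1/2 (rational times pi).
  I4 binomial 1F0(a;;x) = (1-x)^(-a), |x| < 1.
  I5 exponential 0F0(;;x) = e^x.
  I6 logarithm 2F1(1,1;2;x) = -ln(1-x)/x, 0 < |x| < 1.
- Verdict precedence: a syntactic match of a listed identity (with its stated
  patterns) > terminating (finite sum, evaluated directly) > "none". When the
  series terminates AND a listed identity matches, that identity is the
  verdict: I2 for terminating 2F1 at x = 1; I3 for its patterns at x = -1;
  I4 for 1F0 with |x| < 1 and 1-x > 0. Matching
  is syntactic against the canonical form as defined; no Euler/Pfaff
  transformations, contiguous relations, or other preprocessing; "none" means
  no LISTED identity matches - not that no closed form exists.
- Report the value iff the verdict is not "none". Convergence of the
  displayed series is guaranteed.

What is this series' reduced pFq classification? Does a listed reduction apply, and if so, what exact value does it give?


Key step: t_0 being -7/6, the constant factors (C = -7/6) combine into one prefactor.
Ratio: r(k) = (-1/4) * (k+1) (k+1) / [(k+2) (k+1)] - rational in k. x = (-1/4); t_0 = -7/6; negate the roots.

At argument -1/4: a 2F1 with upper {1, 1}, lower {2}, scaled by C = -7/6. Verdict: the logarithmic series (I6) applies (the logarithm: parameters (1,1;2), x = -1/4). Sum: (-14/3) * ln(5/4).


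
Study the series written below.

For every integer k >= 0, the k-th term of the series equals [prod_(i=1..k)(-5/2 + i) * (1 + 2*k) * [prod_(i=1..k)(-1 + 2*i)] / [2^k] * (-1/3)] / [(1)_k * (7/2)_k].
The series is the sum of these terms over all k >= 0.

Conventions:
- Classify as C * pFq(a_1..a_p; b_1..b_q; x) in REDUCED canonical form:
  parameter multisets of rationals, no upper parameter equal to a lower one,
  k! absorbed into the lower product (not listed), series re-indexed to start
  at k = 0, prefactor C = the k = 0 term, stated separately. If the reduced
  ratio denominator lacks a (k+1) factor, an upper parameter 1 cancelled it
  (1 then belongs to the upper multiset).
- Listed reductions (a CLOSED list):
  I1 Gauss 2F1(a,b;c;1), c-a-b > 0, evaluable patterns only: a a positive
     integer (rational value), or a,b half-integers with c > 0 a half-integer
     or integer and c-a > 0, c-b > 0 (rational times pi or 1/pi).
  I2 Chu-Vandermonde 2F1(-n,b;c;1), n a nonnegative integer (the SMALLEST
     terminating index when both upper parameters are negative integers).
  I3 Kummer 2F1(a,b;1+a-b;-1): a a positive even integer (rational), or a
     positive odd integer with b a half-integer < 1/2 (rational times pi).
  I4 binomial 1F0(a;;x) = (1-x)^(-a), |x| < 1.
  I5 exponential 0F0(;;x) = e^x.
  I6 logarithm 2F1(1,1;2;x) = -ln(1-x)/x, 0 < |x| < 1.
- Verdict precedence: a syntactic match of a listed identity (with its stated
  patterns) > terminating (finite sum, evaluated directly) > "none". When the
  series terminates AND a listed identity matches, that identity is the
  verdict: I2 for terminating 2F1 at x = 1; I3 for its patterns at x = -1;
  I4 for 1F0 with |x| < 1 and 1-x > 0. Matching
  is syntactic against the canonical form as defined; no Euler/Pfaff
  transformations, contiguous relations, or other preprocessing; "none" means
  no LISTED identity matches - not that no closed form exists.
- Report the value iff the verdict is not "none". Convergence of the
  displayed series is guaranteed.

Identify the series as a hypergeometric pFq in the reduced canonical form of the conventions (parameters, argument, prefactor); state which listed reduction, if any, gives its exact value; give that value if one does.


Classification (C = -1/3): 2F1 with upper {-3/2, 3/2}, lower {7/2}, argument x = 1. Verdict: this is the half-integer Gauss pattern (I1) (x = 1; upper {-3/2, 3/2} half-integers, c = 7/2 in the evaluable pattern). Its exact value is (-25/512) * pi.

Key observation: t_0 = -1/3 here, and the (2k+1) factor (C = -1/3, x = 1) shifts (1/2)_k to (3/2)_k.
Step ratio: r(k) = 1 * (k-3/2) (k+3/2) / [(k+7/2) (k+1)] - poly over poly, x = 1 from leading terms; C = -1/3 at k = 0.


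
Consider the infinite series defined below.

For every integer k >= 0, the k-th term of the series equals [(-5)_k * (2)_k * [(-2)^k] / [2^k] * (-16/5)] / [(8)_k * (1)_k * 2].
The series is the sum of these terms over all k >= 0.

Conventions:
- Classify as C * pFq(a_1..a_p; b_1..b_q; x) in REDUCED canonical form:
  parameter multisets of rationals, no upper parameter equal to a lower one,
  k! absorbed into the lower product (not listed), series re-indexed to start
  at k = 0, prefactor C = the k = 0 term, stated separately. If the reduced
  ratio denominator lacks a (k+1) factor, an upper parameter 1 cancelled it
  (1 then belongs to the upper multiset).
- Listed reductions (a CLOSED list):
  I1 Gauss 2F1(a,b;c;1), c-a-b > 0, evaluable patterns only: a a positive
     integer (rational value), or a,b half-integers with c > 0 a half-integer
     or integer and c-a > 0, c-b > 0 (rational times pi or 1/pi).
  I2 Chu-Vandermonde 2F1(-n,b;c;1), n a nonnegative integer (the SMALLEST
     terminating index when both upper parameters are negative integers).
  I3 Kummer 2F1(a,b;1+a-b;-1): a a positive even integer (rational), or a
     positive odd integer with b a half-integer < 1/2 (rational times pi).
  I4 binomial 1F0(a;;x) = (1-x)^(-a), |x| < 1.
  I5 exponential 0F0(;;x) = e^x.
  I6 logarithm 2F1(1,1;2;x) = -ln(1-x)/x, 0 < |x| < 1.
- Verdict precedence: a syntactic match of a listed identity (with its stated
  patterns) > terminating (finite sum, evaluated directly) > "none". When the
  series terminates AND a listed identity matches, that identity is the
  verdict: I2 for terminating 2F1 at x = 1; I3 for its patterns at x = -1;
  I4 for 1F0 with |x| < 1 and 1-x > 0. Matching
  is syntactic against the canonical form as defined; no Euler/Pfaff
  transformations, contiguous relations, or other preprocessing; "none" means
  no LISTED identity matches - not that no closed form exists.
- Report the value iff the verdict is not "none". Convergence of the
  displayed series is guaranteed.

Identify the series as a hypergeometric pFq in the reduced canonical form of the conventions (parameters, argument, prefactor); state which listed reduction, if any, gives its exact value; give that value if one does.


At argument -1: a 2F1 with upper {-5, 2}, lower {8}, scaled by C = -8/5. Verdict: this is Kummer's theorem (I3) (x = -1; c = 8 equals 1+a-b for upper {-5, 2}: listed pattern). Its exact value is -28/5.

The tell: t_0 being -8/5, the two k-th powers (C = -8/5, x = -1) combine into one argument.
Ratio: r(k) = (-1) * (k-5) (k+2) / [(k+8) (k+1)] ; factor over Q: parameters, x = (-1), and C = -8/5.


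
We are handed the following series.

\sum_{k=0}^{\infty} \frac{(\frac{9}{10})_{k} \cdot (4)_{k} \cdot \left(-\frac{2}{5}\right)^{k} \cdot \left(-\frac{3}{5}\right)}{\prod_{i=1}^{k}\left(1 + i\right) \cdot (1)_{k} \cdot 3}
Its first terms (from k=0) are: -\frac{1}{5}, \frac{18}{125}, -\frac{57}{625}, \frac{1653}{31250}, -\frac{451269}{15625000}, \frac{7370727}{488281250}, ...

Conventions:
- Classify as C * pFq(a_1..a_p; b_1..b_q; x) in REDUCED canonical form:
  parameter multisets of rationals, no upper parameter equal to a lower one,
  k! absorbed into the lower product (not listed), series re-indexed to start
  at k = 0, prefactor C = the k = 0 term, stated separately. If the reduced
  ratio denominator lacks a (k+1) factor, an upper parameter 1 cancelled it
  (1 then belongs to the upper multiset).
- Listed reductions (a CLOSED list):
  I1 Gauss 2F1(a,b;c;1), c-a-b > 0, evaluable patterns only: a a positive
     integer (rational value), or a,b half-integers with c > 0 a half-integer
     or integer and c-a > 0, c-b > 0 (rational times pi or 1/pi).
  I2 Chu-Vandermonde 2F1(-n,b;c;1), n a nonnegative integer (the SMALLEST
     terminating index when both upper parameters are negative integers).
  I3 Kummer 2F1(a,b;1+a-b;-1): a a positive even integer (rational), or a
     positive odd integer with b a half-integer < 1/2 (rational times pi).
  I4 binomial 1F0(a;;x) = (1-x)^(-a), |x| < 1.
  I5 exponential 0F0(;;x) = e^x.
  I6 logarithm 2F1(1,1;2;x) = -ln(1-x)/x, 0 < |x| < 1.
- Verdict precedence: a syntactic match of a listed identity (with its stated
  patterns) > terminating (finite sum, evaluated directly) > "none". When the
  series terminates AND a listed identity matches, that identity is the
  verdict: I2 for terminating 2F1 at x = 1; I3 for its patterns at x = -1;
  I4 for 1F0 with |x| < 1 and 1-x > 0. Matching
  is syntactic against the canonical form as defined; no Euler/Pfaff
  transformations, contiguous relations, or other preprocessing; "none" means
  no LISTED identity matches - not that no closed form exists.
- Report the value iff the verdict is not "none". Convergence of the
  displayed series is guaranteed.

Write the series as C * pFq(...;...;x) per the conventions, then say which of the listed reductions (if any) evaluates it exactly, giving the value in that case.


Classification (C = -\frac{1}{5}): 2F1 with upper {\frac{9}{10}, 4}, lower {2}, argument x = -\frac{2}{5}. Verdict: none. A 2F1 with upper {\frac{9}{10}, 4} fits none of I1-I6 at x = -\frac{2}{5}; the sum runs forever.

Key step: t_0 = -\frac{1}{5} here, and the constant factors (C = -1/5) combine into one prefactor.
Term ratio: r(k) = -\frac{2}{5} * (k+\frac{9}{10}) (k+4) / [(k+2) (k+1)] - poly over poly, x = -\frac{2}{5} from leading terms; C = -\frac{1}{5} at k = 0.


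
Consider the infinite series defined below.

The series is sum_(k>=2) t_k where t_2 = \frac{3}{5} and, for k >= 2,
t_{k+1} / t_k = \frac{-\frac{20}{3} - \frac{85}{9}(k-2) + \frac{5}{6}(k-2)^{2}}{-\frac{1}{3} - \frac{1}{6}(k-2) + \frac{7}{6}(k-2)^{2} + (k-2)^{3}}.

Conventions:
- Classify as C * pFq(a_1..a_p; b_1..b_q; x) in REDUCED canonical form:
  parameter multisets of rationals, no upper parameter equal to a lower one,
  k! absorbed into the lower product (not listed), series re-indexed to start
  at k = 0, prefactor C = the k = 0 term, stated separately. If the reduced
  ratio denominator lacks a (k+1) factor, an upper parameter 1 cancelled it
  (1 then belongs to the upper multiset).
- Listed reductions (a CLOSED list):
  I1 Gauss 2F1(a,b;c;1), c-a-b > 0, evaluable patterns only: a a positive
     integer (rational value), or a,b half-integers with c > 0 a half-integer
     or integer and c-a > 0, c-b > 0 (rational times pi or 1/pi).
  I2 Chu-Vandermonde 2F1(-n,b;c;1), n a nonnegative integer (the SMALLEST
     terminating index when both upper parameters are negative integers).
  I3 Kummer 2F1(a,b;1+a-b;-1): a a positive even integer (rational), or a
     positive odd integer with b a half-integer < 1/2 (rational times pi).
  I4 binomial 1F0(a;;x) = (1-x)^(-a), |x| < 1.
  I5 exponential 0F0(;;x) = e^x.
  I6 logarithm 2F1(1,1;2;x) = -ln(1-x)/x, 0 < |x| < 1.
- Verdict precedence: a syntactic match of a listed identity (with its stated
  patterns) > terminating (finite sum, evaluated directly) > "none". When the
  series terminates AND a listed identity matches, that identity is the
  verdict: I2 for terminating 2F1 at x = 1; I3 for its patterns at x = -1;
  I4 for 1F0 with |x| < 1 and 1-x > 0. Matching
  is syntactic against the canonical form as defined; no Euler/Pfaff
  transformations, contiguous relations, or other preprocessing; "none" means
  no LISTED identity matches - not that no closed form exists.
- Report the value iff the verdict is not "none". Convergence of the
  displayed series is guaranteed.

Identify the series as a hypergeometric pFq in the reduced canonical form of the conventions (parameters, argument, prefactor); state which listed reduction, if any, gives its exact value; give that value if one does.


Key observation: t_0 being \frac{3}{5}, factor the ratio over Q (C = 3/5, x = 5/6): negated roots = parameters.
Ratio: r(k) = \frac{5}{6} * (k-12) / [(k-\frac{1}{2}) (k+1)] - poly over poly, x = \frac{5}{6} from leading terms; C = \frac{3}{5} at k = 0.

The series (x = \frac{5}{6}) is 1F1: upper {-12}, lower {-\frac{1}{2}}, prefactor \frac{3}{5}. Verdict: terminating - no listed pattern fits, but -12 in the upper list cuts the series at k = 12; direct evaluation. Its exact value is \frac{322056649329728}{487129824085905}.


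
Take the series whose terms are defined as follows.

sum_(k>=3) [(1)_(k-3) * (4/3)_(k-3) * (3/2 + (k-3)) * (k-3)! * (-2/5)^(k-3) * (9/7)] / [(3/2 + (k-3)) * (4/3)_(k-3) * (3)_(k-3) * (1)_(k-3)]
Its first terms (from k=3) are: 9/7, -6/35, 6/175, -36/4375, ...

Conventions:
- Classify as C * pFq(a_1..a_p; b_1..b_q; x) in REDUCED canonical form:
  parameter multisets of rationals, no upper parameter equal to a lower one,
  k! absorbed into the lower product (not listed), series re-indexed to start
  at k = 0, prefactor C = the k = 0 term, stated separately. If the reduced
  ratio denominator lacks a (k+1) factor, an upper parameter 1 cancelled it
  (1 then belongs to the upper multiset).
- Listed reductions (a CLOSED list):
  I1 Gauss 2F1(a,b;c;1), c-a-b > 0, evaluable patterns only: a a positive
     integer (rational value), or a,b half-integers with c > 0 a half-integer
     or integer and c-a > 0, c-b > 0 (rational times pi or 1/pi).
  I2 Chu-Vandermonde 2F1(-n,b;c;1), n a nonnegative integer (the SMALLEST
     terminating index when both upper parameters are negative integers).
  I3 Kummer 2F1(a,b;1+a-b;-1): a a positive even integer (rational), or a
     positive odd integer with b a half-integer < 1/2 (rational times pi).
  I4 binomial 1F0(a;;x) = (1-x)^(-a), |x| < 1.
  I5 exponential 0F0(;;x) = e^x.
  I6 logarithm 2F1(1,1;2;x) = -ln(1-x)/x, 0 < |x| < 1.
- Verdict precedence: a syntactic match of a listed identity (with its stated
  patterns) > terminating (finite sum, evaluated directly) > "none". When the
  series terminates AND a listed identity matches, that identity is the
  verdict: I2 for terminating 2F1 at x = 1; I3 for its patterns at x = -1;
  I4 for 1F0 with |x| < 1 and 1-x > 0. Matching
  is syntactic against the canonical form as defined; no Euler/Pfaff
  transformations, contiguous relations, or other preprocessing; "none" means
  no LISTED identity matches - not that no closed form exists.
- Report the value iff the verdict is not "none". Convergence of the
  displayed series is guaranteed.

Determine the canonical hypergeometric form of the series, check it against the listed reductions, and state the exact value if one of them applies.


Key step: t_0 = 9/7 here, and (1)_k (prefactor 9/7) is k! itself.
Ratio: r(k) = (-2/5) * (k+1) (k+1) / [(k+3) (k+1)] ; factor over Q: parameters, x = (-2/5), and C = 9/7.

Canonical form: C = 9/7 times 2F1 with upper {1, 1}, lower {3}, x = -2/5. Verdict: none here - no I1-I6 shape fits x = -2/5 with lower {3}.
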